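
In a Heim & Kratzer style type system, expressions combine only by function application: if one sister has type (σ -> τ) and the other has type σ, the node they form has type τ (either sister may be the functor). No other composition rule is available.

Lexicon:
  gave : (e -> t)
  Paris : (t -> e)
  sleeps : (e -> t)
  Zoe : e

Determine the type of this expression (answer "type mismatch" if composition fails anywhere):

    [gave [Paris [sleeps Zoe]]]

t

[sleeps Zoe]: (e -> t) applied to e yields t.
[Paris [sleeps Zoe]]: (t -> e) applied to t yields e.
[gave [Paris [sleeps Zoe]]]: (e -> t) applied to e yields t.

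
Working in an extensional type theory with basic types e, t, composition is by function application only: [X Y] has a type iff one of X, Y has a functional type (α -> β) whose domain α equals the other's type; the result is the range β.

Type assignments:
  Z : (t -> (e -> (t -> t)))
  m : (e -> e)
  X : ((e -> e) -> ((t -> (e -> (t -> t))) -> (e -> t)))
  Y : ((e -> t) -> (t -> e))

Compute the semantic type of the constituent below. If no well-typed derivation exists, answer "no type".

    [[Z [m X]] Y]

(t -> e)

[m X]: X is ((e -> e) -> ((t -> (e -> (t -> t))) -> (e -> t))), m is (e -> e); result ((t -> (e -> (t -> t))) -> (e -> t)).
[Z [m X]]: [m X] is ((t -> (e -> (t -> t))) -> (e -> t)), Z is (t -> (e -> (t -> t))); result (e -> t).
[[Z [m X]] Y]: Y is ((e -> t) -> (t -> e)), [Z [m X]] is (e -> t); result (t -> e).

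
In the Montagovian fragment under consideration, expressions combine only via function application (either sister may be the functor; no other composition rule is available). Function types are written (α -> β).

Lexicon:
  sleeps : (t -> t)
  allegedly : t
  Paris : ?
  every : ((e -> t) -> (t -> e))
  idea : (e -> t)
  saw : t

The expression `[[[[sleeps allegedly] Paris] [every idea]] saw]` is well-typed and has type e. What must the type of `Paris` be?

[[[[sleeps allegedly] Paris] [every idea]] saw] is required to be e. saw : t cannot yield e as functor, so [[[sleeps allegedly] Paris] [every idea]] : (t -> e).
[[[sleeps allegedly] Paris] [every idea]] is required to be (t -> e). [every idea] : (t -> e) cannot yield (t -> e) as functor, so [[sleeps allegedly] Paris] : ((t -> e) -> (t -> e)).
[[sleeps allegedly] Paris] is required to be ((t -> e) -> (t -> e)). [sleeps allegedly] : t cannot yield ((t -> e) -> (t -> e)) as functor, so Paris : (t -> ((t -> e) -> (t -> e))).

(t -> ((t -> e) -> (t -> e)))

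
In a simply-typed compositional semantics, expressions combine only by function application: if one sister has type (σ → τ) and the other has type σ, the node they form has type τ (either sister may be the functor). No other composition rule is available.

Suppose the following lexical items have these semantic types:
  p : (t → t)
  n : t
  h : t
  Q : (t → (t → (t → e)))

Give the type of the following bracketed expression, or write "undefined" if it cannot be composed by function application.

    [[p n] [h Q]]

(t → e)

[p n]: (t → t) applied to t yields t.
[h Q]: (t → (t → (t → e))) applied to t yields (t → (t → e)).
[[p n] [h Q]]: (t → (t → e)) applied to t yields (t → e).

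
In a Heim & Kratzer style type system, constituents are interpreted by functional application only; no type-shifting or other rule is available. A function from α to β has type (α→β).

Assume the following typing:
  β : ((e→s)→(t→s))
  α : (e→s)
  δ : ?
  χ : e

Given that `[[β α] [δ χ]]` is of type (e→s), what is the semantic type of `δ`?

(e→((t→s)→(e→s)))

For [[β α] [δ χ]] to have type (e→s) with [β α] of type (t→s), [δ χ] must be the function: [δ χ] : ((t→s)→(e→s)).
For [δ χ] to have type ((t→s)→(e→s)) with χ of type e, δ must be the function: δ : (e→((t→s)→(e→s))).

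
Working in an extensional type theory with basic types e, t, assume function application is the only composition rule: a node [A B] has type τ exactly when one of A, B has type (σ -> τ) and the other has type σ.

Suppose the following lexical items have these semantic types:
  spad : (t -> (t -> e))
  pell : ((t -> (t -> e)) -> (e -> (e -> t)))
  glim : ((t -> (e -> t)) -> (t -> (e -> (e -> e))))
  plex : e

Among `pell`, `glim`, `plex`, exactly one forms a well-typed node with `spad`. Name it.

pell

pell — combines: pell : ((t -> (t -> e)) -> (e -> (e -> t))) takes spad : (t -> (t -> e)) as argument, giving (e -> (e -> t)).
glim : ((t -> (e -> t)) -> (t -> (e -> (e -> e)))) — does not combine with spad.
plex : e — does not combine with spad.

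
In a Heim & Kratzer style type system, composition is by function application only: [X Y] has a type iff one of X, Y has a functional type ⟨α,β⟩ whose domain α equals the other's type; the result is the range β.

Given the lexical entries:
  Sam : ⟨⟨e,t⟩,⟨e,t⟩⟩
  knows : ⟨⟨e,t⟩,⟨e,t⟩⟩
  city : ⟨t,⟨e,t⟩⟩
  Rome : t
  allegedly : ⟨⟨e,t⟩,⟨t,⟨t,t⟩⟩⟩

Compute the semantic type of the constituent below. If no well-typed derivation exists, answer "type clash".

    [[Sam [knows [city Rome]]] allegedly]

[city Rome]: city is ⟨t,⟨e,t⟩⟩, Rome is t; result ⟨e,t⟩.
[knows [city Rome]]: knows is ⟨⟨e,t⟩,⟨e,t⟩⟩, [city Rome] is ⟨e,t⟩; result ⟨e,t⟩.
[Sam [knows [city Rome]]]: Sam is ⟨⟨e,t⟩,⟨e,t⟩⟩, [knows [city Rome]] is ⟨e,t⟩; result ⟨e,t⟩.
[[Sam [knows [city Rome]]] allegedly]: allegedly is ⟨⟨e,t⟩,⟨t,⟨t,t⟩⟩⟩, [Sam [knows [city Rome]]] is ⟨e,t⟩; result ⟨t,⟨t,t⟩⟩.

⟨t,⟨t,t⟩⟩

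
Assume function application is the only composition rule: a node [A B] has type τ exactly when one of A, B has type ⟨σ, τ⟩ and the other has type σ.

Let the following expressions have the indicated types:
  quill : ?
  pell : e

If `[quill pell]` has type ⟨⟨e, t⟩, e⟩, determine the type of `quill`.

⟨e, ⟨⟨e, t⟩, e⟩⟩

At [quill pell] (required: ⟨⟨e, t⟩, e⟩): pell is e, which is not a function with range ⟨⟨e, t⟩, e⟩; hence quill is the functor — type ⟨e, ⟨⟨e, t⟩, e⟩⟩.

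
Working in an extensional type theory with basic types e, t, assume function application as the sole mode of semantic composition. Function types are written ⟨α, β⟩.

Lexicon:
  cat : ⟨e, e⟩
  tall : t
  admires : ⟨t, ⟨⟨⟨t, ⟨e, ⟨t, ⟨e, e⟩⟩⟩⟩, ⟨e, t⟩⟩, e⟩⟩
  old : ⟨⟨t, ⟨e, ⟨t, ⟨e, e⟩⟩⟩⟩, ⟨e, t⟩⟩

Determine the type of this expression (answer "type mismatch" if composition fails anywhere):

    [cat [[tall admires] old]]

e

At [tall admires], admires : ⟨t, ⟨⟨⟨t, ⟨e, ⟨t, ⟨e, e⟩⟩⟩⟩, ⟨e, t⟩⟩, e⟩⟩ takes tall : t, giving ⟨⟨⟨t, ⟨e, ⟨t, ⟨e, e⟩⟩⟩⟩, ⟨e, t⟩⟩, e⟩.
At [[tall admires] old], [tall admires] : ⟨⟨⟨t, ⟨e, ⟨t, ⟨e, e⟩⟩⟩⟩, ⟨e, t⟩⟩, e⟩ takes old : ⟨⟨t, ⟨e, ⟨t, ⟨e, e⟩⟩⟩⟩, ⟨e, t⟩⟩, giving e.
At [cat [[tall admires] old]], cat : ⟨e, e⟩ takes [[tall admires] old] : e, giving e.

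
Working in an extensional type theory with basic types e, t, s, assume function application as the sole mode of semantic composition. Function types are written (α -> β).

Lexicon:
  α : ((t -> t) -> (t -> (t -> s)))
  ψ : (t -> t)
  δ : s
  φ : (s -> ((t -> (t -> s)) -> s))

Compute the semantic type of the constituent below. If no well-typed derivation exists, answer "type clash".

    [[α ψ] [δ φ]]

s

[α ψ] — α of type ((t -> t) -> (t -> (t -> s))) combines with ψ of type (t -> t): type (t -> (t -> s)).
[δ φ] — φ of type (s -> ((t -> (t -> s)) -> s)) combines with δ of type s: type ((t -> (t -> s)) -> s).
[[α ψ] [δ φ]] — [δ φ] of type ((t -> (t -> s)) -> s) combines with [α ψ] of type (t -> (t -> s)): type s.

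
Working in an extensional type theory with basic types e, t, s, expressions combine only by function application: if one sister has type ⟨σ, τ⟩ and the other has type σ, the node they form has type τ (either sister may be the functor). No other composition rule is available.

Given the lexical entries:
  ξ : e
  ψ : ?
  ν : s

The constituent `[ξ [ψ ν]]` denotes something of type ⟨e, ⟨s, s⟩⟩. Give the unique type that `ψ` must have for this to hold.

⟨s, ⟨e, ⟨e, ⟨s, s⟩⟩⟩⟩

For [ξ [ψ ν]] to have type ⟨e, ⟨s, s⟩⟩ with ξ of type e, [ψ ν] must be the function: [ψ ν] : ⟨e, ⟨e, ⟨s, s⟩⟩⟩.
For [ψ ν] to have type ⟨e, ⟨e, ⟨s, s⟩⟩⟩ with ν of type s, ψ must be the function: ψ : ⟨s, ⟨e, ⟨e, ⟨s, s⟩⟩⟩⟩.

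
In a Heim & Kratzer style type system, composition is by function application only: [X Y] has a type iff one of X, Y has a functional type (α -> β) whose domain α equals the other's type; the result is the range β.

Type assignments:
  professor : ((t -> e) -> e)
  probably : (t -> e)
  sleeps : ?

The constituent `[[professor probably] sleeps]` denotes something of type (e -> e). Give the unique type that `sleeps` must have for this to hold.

[[professor probably] sleeps] must have type (e -> e). The sister [professor probably] has type e; that is not a function onto (e -> e), so sleeps must be the functor, of type (e -> (e -> e)).

(e -> (e -> e))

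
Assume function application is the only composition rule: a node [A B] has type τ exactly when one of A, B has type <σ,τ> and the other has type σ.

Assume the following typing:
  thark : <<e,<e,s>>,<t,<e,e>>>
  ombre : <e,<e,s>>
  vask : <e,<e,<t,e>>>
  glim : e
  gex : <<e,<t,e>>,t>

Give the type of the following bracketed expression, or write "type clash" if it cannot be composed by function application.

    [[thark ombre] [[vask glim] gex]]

<e,e>

At [thark ombre], thark : <<e,<e,s>>,<t,<e,e>>> takes ombre : <e,<e,s>>, giving <t,<e,e>>.
At [vask glim], vask : <e,<e,<t,e>>> takes glim : e, giving <e,<t,e>>.
At [[vask glim] gex], gex : <<e,<t,e>>,t> takes [vask glim] : <e,<t,e>>, giving t.
At [[thark ombre] [[vask glim] gex]], [thark ombre] : <t,<e,e>> takes [[vask glim] gex] : t, giving <e,e>.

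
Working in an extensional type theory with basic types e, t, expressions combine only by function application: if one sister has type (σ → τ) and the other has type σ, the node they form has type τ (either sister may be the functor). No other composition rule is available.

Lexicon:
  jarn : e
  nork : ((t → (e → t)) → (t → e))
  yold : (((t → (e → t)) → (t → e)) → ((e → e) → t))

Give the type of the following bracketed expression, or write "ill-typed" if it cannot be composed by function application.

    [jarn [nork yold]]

ill-typed

At [nork yold], yold : (((t → (e → t)) → (t → e)) → ((e → e) → t)) takes nork : ((t → (e → t)) → (t → e)), giving ((e → e) → t).
At [jarn [nork yold]]: neither e nor ((e → e) → t) can take the other as argument; the node is ill-typed.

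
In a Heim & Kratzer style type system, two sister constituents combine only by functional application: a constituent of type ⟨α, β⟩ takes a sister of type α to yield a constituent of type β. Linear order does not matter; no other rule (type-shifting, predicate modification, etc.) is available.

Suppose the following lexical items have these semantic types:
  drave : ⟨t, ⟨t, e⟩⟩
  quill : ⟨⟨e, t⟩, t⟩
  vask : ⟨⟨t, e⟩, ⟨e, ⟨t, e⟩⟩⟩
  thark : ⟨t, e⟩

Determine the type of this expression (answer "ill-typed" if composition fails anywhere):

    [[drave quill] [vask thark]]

ill-typed

At [drave quill]: neither ⟨t, ⟨t, e⟩⟩ nor ⟨⟨e, t⟩, t⟩ can take the other as argument; the node is ill-typed.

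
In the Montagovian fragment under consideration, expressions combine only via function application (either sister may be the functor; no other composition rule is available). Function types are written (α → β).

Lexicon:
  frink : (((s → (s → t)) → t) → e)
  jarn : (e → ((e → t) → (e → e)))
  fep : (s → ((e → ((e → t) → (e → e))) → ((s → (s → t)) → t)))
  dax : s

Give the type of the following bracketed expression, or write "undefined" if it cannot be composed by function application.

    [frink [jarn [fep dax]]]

[fep dax]: fep is (s → ((e → ((e → t) → (e → e))) → ((s → (s → t)) → t))), dax is s; result ((e → ((e → t) → (e → e))) → ((s → (s → t)) → t)).
[jarn [fep dax]]: [fep dax] is ((e → ((e → t) → (e → e))) → ((s → (s → t)) → t)), jarn is (e → ((e → t) → (e → e))); result ((s → (s → t)) → t).
[frink [jarn [fep dax]]]: frink is (((s → (s → t)) → t) → e), [jarn [fep dax]] is ((s → (s → t)) → t); result e.

e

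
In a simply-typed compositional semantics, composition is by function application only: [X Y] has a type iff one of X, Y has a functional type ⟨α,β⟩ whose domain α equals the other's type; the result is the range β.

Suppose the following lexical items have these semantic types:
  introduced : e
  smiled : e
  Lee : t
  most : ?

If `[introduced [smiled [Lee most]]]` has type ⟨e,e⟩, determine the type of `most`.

⟨t,⟨e,⟨e,⟨e,e⟩⟩⟩⟩

[introduced [smiled [Lee most]]] is required to be ⟨e,e⟩. introduced : e cannot yield ⟨e,e⟩ as functor, so [smiled [Lee most]] : ⟨e,⟨e,e⟩⟩.
[smiled [Lee most]] is required to be ⟨e,⟨e,e⟩⟩. smiled : e cannot yield ⟨e,⟨e,e⟩⟩ as functor, so [Lee most] : ⟨e,⟨e,⟨e,e⟩⟩⟩.
[Lee most] is required to be ⟨e,⟨e,⟨e,e⟩⟩⟩. Lee : t cannot yield ⟨e,⟨e,⟨e,e⟩⟩⟩ as functor, so most : ⟨t,⟨e,⟨e,⟨e,e⟩⟩⟩⟩.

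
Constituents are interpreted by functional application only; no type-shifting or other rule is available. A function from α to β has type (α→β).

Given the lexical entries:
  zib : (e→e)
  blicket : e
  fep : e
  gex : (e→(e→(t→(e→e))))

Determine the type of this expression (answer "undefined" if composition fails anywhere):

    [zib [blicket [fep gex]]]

undefined

[fep gex]: (e→(e→(t→(e→e)))) applied to e yields (e→(t→(e→e))).
[blicket [fep gex]]: (e→(t→(e→e))) applied to e yields (t→(e→e)).
[zib [blicket [fep gex]]]: (e→e) with (t→(e→e)) — neither is a function whose domain matches the other; composition fails here.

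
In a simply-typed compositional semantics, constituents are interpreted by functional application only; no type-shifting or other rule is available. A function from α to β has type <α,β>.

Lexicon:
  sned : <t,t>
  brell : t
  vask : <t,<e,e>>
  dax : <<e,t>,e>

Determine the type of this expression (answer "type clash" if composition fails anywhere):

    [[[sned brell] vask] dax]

type clash

[sned brell]: sned is <t,t>, brell is t; result t.
[[sned brell] vask]: vask is <t,<e,e>>, [sned brell] is t; result <e,e>.
At [[[sned brell] vask] dax]: neither <e,e> nor <<e,t>,e> can take the other as argument; the node is ill-typed.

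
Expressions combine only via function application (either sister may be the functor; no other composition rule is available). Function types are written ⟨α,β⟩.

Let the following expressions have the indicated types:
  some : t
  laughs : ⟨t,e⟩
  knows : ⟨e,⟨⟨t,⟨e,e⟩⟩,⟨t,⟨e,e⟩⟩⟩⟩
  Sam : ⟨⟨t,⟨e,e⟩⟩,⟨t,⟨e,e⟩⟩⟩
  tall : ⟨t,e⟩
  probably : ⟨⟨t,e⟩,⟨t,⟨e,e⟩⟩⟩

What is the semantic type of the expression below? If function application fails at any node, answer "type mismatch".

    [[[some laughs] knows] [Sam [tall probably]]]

⟨t,⟨e,e⟩⟩

[some laughs]: ⟨t,e⟩ applied to t yields e.
[[some laughs] knows]: ⟨e,⟨⟨t,⟨e,e⟩⟩,⟨t,⟨e,e⟩⟩⟩⟩ applied to e yields ⟨⟨t,⟨e,e⟩⟩,⟨t,⟨e,e⟩⟩⟩.
[tall probably]: ⟨⟨t,e⟩,⟨t,⟨e,e⟩⟩⟩ applied to ⟨t,e⟩ yields ⟨t,⟨e,e⟩⟩.
[Sam [tall probably]]: ⟨⟨t,⟨e,e⟩⟩,⟨t,⟨e,e⟩⟩⟩ applied to ⟨t,⟨e,e⟩⟩ yields ⟨t,⟨e,e⟩⟩.
[[[some laughs] knows] [Sam [tall probably]]]: ⟨⟨t,⟨e,e⟩⟩,⟨t,⟨e,e⟩⟩⟩ applied to ⟨t,⟨e,e⟩⟩ yields ⟨t,⟨e,e⟩⟩.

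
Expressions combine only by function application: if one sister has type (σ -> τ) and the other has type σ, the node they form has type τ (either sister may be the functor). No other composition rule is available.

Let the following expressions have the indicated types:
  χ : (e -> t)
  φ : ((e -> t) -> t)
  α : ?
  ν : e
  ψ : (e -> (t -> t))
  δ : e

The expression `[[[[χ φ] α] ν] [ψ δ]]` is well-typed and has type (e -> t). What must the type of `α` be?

(t -> (e -> ((t -> t) -> (e -> t))))

For [[[[χ φ] α] ν] [ψ δ]] to have type (e -> t) with [ψ δ] of type (t -> t), [[[χ φ] α] ν] must be the function: [[[χ φ] α] ν] : ((t -> t) -> (e -> t)).
For [[[χ φ] α] ν] to have type ((t -> t) -> (e -> t)) with ν of type e, [[χ φ] α] must be the function: [[χ φ] α] : (e -> ((t -> t) -> (e -> t))).
For [[χ φ] α] to have type (e -> ((t -> t) -> (e -> t))) with [χ φ] of type t, α must be the function: α : (t -> (e -> ((t -> t) -> (e -> t)))).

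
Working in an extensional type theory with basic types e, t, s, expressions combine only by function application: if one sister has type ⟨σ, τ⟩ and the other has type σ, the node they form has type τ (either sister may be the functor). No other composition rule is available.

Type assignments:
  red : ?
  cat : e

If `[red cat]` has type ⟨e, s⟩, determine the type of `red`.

At [red cat] (required: ⟨e, s⟩): cat is e, which is not a function with range ⟨e, s⟩; hence red is the functor — type ⟨e, ⟨e, s⟩⟩.

⟨e, ⟨e, s⟩⟩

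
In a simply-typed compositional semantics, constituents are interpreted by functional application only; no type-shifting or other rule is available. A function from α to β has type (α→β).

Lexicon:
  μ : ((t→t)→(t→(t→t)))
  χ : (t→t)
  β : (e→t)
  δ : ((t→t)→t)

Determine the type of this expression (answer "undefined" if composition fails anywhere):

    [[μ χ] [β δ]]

undefined

[μ χ]: ((t→t)→(t→(t→t))) applied to (t→t) yields (t→(t→t)).
[β δ]: (e→t) with ((t→t)→t) — neither is a function whose domain matches the other; composition fails here.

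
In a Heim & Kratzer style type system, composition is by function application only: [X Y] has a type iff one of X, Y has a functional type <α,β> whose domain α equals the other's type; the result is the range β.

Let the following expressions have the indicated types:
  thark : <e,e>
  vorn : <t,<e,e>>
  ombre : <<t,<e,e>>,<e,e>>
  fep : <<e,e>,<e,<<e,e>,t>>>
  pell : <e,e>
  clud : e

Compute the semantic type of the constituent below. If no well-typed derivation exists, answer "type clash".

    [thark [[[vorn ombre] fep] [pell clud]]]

[vorn ombre]: functor ombre : <<t,<e,e>>,<e,e>>, argument vorn : <t,<e,e>>; result <e,e>.
[[vorn ombre] fep]: functor fep : <<e,e>,<e,<<e,e>,t>>>, argument [vorn ombre] : <e,e>; result <e,<<e,e>,t>>.
[pell clud]: functor pell : <e,e>, argument clud : e; result e.
[[[vorn ombre] fep] [pell clud]]: functor [[vorn ombre] fep] : <e,<<e,e>,t>>, argument [pell clud] : e; result <<e,e>,t>.
[thark [[[vorn ombre] fep] [pell clud]]]: functor [[[vorn ombre] fep] [pell clud]] : <<e,e>,t>, argument thark : <e,e>; result t.

t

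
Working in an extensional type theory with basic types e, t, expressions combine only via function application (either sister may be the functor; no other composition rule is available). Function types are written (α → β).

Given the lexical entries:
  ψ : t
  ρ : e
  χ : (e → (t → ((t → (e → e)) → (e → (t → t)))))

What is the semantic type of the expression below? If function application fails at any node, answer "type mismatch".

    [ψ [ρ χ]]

[ρ χ] — χ of type (e → (t → ((t → (e → e)) → (e → (t → t))))) combines with ρ of type e: type (t → ((t → (e → e)) → (e → (t → t)))).
[ψ [ρ χ]] — [ρ χ] of type (t → ((t → (e → e)) → (e → (t → t)))) combines with ψ of type t: type ((t → (e → e)) → (e → (t → t))).

((t → (e → e)) → (e → (t → t)))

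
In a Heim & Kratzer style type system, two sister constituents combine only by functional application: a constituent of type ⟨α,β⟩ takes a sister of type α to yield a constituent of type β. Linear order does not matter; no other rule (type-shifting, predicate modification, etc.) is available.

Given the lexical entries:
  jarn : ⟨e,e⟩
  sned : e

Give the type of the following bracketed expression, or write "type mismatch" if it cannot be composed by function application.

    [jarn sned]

[jarn sned]: jarn is ⟨e,e⟩, sned is e; result e.

e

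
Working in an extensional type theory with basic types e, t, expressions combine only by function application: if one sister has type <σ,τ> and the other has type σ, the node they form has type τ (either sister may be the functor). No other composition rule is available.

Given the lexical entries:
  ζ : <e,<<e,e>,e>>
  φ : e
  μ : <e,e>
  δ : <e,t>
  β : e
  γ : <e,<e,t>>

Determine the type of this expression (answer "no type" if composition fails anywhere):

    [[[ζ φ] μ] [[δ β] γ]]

no type

[ζ φ]: ζ is <e,<<e,e>,e>>, φ is e; result <<e,e>,e>.
[[ζ φ] μ]: [ζ φ] is <<e,e>,e>, μ is <e,e>; result e.
[δ β]: δ is <e,t>, β is e; result t.
[[δ β] γ]: t and <e,<e,t>> cannot combine by function application — type clash.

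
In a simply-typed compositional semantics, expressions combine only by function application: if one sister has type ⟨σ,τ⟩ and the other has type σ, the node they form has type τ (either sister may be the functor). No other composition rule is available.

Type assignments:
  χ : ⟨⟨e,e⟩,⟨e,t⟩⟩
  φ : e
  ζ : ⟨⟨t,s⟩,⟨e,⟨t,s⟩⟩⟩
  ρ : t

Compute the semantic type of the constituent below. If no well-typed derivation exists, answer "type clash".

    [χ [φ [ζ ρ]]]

[ζ ρ]: ⟨⟨t,s⟩,⟨e,⟨t,s⟩⟩⟩ and t cannot combine by function application — type clash.

type clash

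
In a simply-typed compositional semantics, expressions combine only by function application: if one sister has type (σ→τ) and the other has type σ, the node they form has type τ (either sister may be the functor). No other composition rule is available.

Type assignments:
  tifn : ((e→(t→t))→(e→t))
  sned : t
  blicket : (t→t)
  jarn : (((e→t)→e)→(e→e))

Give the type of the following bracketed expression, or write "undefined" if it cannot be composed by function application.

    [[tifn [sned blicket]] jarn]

undefined

[sned blicket]: blicket is (t→t), sned is t; result t.
[tifn [sned blicket]]: ((e→(t→t))→(e→t)) with t — neither is a function whose domain matches the other; composition fails here.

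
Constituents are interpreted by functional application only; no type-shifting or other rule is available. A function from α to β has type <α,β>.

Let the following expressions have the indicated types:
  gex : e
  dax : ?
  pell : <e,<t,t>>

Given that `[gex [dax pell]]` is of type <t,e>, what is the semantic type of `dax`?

At [gex [dax pell]] (required: <t,e>): gex is e, which is not a function with range <t,e>; hence [dax pell] is the functor — type <e,<t,e>>.
At [dax pell] (required: <e,<t,e>>): pell is <e,<t,t>>, which is not a function with range <e,<t,e>>; hence dax is the functor — type <<e,<t,t>>,<e,<t,e>>>.

<<e,<t,t>>,<e,<t,e>>>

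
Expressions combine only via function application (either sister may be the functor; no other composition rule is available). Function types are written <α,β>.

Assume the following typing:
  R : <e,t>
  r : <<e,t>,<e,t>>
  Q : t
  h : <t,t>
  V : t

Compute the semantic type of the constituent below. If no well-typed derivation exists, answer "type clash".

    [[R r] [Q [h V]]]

type clash

[R r]: <<e,t>,<e,t>> applied to <e,t> yields <e,t>.
[h V]: <t,t> applied to t yields t.
At [Q [h V]]: neither t nor t can take the other as argument; the node is ill-typed.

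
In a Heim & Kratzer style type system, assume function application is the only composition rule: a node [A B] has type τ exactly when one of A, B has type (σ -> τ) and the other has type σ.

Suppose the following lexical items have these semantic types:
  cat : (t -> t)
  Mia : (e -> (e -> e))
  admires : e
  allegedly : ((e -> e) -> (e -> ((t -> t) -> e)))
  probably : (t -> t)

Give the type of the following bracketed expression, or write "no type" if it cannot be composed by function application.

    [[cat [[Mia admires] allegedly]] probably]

no type

[Mia admires]: (e -> (e -> e)) applied to e yields (e -> e).
[[Mia admires] allegedly]: ((e -> e) -> (e -> ((t -> t) -> e))) applied to (e -> e) yields (e -> ((t -> t) -> e)).
At [cat [[Mia admires] allegedly]]: neither (t -> t) nor (e -> ((t -> t) -> e)) can take the other as argument; the node is ill-typed.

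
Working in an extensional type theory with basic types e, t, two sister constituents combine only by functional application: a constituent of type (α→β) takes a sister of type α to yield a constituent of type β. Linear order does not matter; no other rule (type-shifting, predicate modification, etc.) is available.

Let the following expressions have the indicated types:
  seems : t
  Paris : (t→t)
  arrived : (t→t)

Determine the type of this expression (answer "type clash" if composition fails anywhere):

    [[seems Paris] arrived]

[seems Paris]: Paris is (t→t), seems is t; result t.
[[seems Paris] arrived]: arrived is (t→t), [seems Paris] is t; result t.

t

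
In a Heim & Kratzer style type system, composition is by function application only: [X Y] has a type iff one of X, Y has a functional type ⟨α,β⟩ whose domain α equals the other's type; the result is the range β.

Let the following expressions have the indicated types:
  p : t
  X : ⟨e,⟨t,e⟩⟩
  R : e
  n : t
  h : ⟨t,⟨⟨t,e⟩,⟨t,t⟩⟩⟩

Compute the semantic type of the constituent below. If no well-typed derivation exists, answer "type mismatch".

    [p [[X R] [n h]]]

t

[X R]: X is ⟨e,⟨t,e⟩⟩, R is e; result ⟨t,e⟩.
[n h]: h is ⟨t,⟨⟨t,e⟩,⟨t,t⟩⟩⟩, n is t; result ⟨⟨t,e⟩,⟨t,t⟩⟩.
[[X R] [n h]]: [n h] is ⟨⟨t,e⟩,⟨t,t⟩⟩, [X R] is ⟨t,e⟩; result ⟨t,t⟩.
[p [[X R] [n h]]]: [[X R] [n h]] is ⟨t,t⟩, p is t; result t.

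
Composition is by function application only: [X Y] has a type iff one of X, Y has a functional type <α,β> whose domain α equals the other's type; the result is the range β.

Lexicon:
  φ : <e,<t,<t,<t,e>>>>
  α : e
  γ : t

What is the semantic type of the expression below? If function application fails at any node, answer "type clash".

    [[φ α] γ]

At [φ α], φ : <e,<t,<t,<t,e>>>> takes α : e, giving <t,<t,<t,e>>>.
At [[φ α] γ], [φ α] : <t,<t,<t,e>>> takes γ : t, giving <t,<t,e>>.

<t,<t,e>>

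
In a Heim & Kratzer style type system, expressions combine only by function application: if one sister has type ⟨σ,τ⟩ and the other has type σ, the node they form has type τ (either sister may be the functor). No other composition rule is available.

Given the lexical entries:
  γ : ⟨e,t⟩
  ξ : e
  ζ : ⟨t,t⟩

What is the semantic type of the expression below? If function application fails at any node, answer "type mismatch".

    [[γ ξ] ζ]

t

[γ ξ]: functor γ : ⟨e,t⟩, argument ξ : e; result t.
[[γ ξ] ζ]: functor ζ : ⟨t,t⟩, argument [γ ξ] : t; result t.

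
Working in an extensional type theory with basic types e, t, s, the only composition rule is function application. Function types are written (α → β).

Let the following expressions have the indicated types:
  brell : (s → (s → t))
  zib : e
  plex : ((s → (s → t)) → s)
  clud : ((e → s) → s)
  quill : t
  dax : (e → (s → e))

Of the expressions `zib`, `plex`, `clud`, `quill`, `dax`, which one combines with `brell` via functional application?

zib : e — no; brell wants s, and zib wants nothing (atomic).
plex — combines: plex : ((s → (s → t)) → s) takes brell : (s → (s → t)) as argument, giving s.
clud : ((e → s) → s) — no; brell wants s, and clud wants (e → s).
quill : t — no; brell wants s, and quill wants nothing (atomic).
dax : (e → (s → e)) — no; brell wants s, and dax wants e.

plex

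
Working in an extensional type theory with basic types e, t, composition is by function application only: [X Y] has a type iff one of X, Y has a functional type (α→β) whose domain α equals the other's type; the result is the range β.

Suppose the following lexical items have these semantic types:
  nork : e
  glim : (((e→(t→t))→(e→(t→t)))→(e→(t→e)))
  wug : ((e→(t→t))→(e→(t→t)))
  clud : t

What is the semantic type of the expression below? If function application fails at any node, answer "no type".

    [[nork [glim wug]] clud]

e

[glim wug]: glim is (((e→(t→t))→(e→(t→t)))→(e→(t→e))), wug is ((e→(t→t))→(e→(t→t))); result (e→(t→e)).
[nork [glim wug]]: [glim wug] is (e→(t→e)), nork is e; result (t→e).
[[nork [glim wug]] clud]: [nork [glim wug]] is (t→e), clud is t; result e.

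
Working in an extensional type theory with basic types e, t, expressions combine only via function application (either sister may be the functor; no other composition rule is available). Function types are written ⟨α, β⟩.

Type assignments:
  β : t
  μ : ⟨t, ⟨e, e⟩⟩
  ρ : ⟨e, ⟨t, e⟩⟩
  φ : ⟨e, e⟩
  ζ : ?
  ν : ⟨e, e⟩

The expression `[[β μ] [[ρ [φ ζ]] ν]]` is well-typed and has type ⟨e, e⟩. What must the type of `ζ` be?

⟨⟨e, e⟩, ⟨⟨e, ⟨t, e⟩⟩, ⟨⟨e, e⟩, ⟨⟨e, e⟩, ⟨e, e⟩⟩⟩⟩⟩

At [[β μ] [[ρ [φ ζ]] ν]] (required: ⟨e, e⟩): [β μ] is ⟨e, e⟩, which is not a function with range ⟨e, e⟩; hence [[ρ [φ ζ]] ν] is the functor — type ⟨⟨e, e⟩, ⟨e, e⟩⟩.
At [[ρ [φ ζ]] ν] (required: ⟨⟨e, e⟩, ⟨e, e⟩⟩): ν is ⟨e, e⟩, which is not a function with range ⟨⟨e, e⟩, ⟨e, e⟩⟩; hence [ρ [φ ζ]] is the functor — type ⟨⟨e, e⟩, ⟨⟨e, e⟩, ⟨e, e⟩⟩⟩.
At [ρ [φ ζ]] (required: ⟨⟨e, e⟩, ⟨⟨e, e⟩, ⟨e, e⟩⟩⟩): ρ is ⟨e, ⟨t, e⟩⟩, which is not a function with range ⟨⟨e, e⟩, ⟨⟨e, e⟩, ⟨e, e⟩⟩⟩; hence [φ ζ] is the functor — type ⟨⟨e, ⟨t, e⟩⟩, ⟨⟨e, e⟩, ⟨⟨e, e⟩, ⟨e, e⟩⟩⟩⟩.
At [φ ζ] (required: ⟨⟨e, ⟨t, e⟩⟩, ⟨⟨e, e⟩, ⟨⟨e, e⟩, ⟨e, e⟩⟩⟩⟩): φ is ⟨e, e⟩, which is not a function with range ⟨⟨e, ⟨t, e⟩⟩, ⟨⟨e, e⟩, ⟨⟨e, e⟩, ⟨e, e⟩⟩⟩⟩; hence ζ is the functor — type ⟨⟨e, e⟩, ⟨⟨e, ⟨t, e⟩⟩, ⟨⟨e, e⟩, ⟨⟨e, e⟩, ⟨e, e⟩⟩⟩⟩⟩.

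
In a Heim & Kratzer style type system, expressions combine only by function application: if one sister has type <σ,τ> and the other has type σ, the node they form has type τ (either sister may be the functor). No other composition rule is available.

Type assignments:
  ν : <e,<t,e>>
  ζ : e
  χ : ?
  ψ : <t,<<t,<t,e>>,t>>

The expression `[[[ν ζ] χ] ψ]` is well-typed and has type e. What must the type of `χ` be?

<<t,e>,<<t,<<t,<t,e>>,t>>,e>>

[[[ν ζ] χ] ψ] is required to be e. ψ : <t,<<t,<t,e>>,t>> cannot yield e as functor, so [[ν ζ] χ] : <<t,<<t,<t,e>>,t>>,e>.
[[ν ζ] χ] is required to be <<t,<<t,<t,e>>,t>>,e>. [ν ζ] : <t,e> cannot yield <<t,<<t,<t,e>>,t>>,e> as functor, so χ : <<t,e>,<<t,<<t,<t,e>>,t>>,e>>.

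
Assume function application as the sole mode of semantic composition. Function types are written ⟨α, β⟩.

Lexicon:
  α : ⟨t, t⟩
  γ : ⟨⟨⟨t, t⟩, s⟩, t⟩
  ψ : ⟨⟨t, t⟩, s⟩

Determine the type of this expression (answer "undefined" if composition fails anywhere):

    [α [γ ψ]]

[γ ψ] — γ of type ⟨⟨⟨t, t⟩, s⟩, t⟩ combines with ψ of type ⟨⟨t, t⟩, s⟩: type t.
[α [γ ψ]] — α of type ⟨t, t⟩ combines with [γ ψ] of type t: type t.

t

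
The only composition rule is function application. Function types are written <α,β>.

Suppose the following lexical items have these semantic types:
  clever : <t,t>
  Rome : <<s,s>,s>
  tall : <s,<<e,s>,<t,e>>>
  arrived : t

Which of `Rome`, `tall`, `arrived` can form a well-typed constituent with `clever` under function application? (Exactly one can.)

arrived

Rome : <<s,s>,s> — no; clever wants t, and Rome wants <s,s>.
tall : <s,<<e,s>,<t,e>>> — no; clever wants t, and tall wants s.
arrived — combines: clever : <t,t> takes arrived : t as argument, giving t.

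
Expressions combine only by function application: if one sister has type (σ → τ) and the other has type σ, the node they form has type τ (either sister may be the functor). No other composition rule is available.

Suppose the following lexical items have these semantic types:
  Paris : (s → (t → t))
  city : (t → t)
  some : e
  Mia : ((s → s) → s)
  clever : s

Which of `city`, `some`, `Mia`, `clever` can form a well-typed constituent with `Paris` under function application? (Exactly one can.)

city : (t → t) — no; Paris wants s, and city wants t.
some : e — no; Paris wants s, and some wants nothing (atomic).
Mia : ((s → s) → s) — no; Paris wants s, and Mia wants (s → s).
clever — combines: Paris : (s → (t → t)) takes clever : s as argument, giving (t → t).

clever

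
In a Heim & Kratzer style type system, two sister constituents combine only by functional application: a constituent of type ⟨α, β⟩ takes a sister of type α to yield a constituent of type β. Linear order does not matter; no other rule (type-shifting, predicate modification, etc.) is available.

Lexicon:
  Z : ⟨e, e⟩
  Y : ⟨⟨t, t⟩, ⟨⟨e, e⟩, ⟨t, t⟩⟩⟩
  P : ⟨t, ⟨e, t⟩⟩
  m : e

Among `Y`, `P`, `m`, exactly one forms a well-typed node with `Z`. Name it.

m

Y : ⟨⟨t, t⟩, ⟨⟨e, e⟩, ⟨t, t⟩⟩⟩ — neither side's domain matches the other.
P : ⟨t, ⟨e, t⟩⟩ — neither side's domain matches the other.
m — combines: Z : ⟨e, e⟩ takes m : e as argument, giving e.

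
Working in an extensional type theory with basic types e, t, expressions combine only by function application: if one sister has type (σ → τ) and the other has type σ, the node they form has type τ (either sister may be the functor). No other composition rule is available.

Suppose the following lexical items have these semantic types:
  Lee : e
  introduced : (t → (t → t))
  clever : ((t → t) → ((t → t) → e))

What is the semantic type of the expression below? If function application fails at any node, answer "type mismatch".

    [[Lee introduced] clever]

At [Lee introduced]: neither e nor (t → (t → t)) can take the other as argument; the node is ill-typed.

type mismatch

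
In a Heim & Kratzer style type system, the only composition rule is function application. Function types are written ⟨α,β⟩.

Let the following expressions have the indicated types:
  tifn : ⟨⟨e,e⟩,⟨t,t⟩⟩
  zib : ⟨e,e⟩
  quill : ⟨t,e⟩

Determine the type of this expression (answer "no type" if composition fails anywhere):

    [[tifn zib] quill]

[tifn zib]: functor tifn : ⟨⟨e,e⟩,⟨t,t⟩⟩, argument zib : ⟨e,e⟩; result ⟨t,t⟩.
At [[tifn zib] quill]: neither ⟨t,t⟩ nor ⟨t,e⟩ can take the other as argument; the node is ill-typed.

no type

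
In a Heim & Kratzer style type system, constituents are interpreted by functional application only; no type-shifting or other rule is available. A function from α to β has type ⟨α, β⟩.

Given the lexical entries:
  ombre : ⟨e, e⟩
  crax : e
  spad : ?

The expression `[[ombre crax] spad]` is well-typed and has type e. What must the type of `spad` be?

⟨e, e⟩

[[ombre crax] spad] must have type e. The sister [ombre crax] has type e; that is not a function onto e, so spad must be the functor, of type ⟨e, e⟩.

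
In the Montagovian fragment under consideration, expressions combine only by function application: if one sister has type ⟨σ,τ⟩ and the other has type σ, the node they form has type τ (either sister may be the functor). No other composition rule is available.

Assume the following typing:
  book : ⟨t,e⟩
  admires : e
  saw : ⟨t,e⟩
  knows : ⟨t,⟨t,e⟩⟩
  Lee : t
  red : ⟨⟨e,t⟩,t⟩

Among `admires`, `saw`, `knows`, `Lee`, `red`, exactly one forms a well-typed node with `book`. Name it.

admires : e — no; book wants t, and admires wants nothing (atomic).
saw : ⟨t,e⟩ — no; book wants t, and saw wants t.
knows : ⟨t,⟨t,e⟩⟩ — no; book wants t, and knows wants t.
Lee — combines: book : ⟨t,e⟩ takes Lee : t as argument, giving e.
red : ⟨⟨e,t⟩,t⟩ — no; book wants t, and red wants ⟨e,t⟩.

Lee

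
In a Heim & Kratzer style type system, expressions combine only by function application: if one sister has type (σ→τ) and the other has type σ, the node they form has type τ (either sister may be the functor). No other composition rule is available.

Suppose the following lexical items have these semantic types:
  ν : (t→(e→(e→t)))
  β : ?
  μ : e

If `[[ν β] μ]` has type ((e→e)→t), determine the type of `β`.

((t→(e→(e→t)))→(e→((e→e)→t)))

For [[ν β] μ] to have type ((e→e)→t) with μ of type e, [ν β] must be the function: [ν β] : (e→((e→e)→t)).
For [ν β] to have type (e→((e→e)→t)) with ν of type (t→(e→(e→t))), β must be the function: β : ((t→(e→(e→t)))→(e→((e→e)→t))).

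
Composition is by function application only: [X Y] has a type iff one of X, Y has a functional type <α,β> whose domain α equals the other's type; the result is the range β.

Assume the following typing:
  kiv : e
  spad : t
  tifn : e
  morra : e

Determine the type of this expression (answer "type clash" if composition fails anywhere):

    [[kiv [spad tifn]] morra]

[spad tifn]: t and e cannot combine by function application — type clash.

type clash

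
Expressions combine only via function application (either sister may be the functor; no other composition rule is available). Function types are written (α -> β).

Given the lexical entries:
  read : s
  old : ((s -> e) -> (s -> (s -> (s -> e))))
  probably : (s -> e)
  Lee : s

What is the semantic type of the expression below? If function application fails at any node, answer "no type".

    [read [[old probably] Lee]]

(s -> e)

[old probably]: old is ((s -> e) -> (s -> (s -> (s -> e)))), probably is (s -> e); result (s -> (s -> (s -> e))).
[[old probably] Lee]: [old probably] is (s -> (s -> (s -> e))), Lee is s; result (s -> (s -> e)).
[read [[old probably] Lee]]: [[old probably] Lee] is (s -> (s -> e)), read is s; result (s -> e).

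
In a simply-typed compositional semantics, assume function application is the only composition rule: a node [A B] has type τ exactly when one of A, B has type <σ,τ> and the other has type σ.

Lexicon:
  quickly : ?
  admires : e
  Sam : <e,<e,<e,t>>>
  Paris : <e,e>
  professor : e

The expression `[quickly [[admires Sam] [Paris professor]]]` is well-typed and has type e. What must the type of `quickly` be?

<<e,t>,e>

For [quickly [[admires Sam] [Paris professor]]] to have type e with [[admires Sam] [Paris professor]] of type <e,t>, quickly must be the function: quickly : <<e,t>,e>.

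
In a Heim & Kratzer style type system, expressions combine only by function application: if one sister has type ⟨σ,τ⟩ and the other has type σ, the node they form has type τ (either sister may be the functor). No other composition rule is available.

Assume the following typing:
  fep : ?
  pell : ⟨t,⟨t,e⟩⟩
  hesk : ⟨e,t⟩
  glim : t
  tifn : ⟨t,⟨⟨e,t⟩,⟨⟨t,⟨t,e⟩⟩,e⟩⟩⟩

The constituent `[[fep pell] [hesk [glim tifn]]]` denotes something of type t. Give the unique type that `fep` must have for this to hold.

[[fep pell] [hesk [glim tifn]]] is required to be t. [hesk [glim tifn]] : ⟨⟨t,⟨t,e⟩⟩,e⟩ cannot yield t as functor, so [fep pell] : ⟨⟨⟨t,⟨t,e⟩⟩,e⟩,t⟩.
[fep pell] is required to be ⟨⟨⟨t,⟨t,e⟩⟩,e⟩,t⟩. pell : ⟨t,⟨t,e⟩⟩ cannot yield ⟨⟨⟨t,⟨t,e⟩⟩,e⟩,t⟩ as functor, so fep : ⟨⟨t,⟨t,e⟩⟩,⟨⟨⟨t,⟨t,e⟩⟩,e⟩,t⟩⟩.

⟨⟨t,⟨t,e⟩⟩,⟨⟨⟨t,⟨t,e⟩⟩,e⟩,t⟩⟩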